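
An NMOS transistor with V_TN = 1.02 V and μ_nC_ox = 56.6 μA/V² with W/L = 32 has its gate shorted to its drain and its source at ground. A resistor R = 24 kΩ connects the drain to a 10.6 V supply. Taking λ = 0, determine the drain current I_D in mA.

I_D = 0.372 mA

With gate tied to drain, V_GS = V_DS ≥ V_GS − V_TN, so the device is in saturation.
k_n = μ_nC_ox · (W/L) = 1.811 mA/V².
KCL at the drain: ½ k_n (V_GS − V_TN)² = (V_DD − V_GS)/R.
Let x = V_GS − 1.02. Then 21.7 x² + x − 9.58 = 0, giving x = 0.641 V (positive root), so V_GS = 1.66 V.
I_D = (V_DD − V_GS)/R = (10.6 − 1.66) / 24 = 0.372 mA.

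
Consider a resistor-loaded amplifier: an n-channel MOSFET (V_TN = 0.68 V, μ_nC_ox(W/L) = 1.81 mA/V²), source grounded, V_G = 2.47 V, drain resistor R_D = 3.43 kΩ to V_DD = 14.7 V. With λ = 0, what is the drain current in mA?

I_D = 2.90 mA

V_GS = V_G = 2.47 V, so V_ov = 2.47 − 0.68 = 1.79 V.
Assume saturation: I_D = ½ k_n V_ov² = 0.5 × 1.81 × 1.79² = 2.9 mA, giving V_DS = V_DD − I_D R_D = 14.7 − 2.9 × 3.43 = 4.75 V.
V_DS = 4.75 V ≥ V_ov = 1.79 V, confirming saturation.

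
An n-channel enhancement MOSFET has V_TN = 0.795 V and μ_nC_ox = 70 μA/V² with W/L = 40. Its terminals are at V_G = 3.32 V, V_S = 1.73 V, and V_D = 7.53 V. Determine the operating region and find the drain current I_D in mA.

Saturation; I_D = 0.885 mA

V_GS = V_G − V_S = 3.32 − 1.73 = 1.59 V; V_DS = V_D − V_S = 7.53 − 1.73 = 5.8 V.
k_n = μ_nC_ox · (W/L) = 2.8 mA/V².
V_ov = V_GS − V_TN = 1.59 − 0.795 = 0.795 V.
Since V_DS = 5.8 V ≥ V_ov = 0.795 V, the device is in saturation.
I_D = ½ k_n V_ov² = 0.5 × 2.8 × 0.795² = 0.885 mA.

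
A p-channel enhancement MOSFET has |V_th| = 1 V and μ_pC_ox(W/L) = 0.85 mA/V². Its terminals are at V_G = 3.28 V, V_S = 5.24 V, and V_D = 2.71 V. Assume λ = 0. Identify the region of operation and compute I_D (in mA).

V_SG = V_S − V_G = 5.24 − 3.28 = 1.96 V; V_SD = V_S − V_D = 5.24 − 2.71 = 2.53 V.
V_ov = V_SG − |V_th| = 1.96 − 1 = 0.96 V.
Since V_SD = 2.53 V ≥ V_ov = 0.96 V, the device is in saturation.
I_D = ½ k_p V_ov² = 0.5 × 0.85 × 0.96² = 0.392 mA.

Saturation; I_D = 0.392 mA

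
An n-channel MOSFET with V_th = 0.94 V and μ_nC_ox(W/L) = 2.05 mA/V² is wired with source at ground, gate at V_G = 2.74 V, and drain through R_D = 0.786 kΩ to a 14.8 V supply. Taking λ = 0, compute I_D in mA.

I_D = 3.32 mA

V_GS = V_G = 2.74 V, so V_ov = 2.74 − 0.94 = 1.8 V.
Assume saturation: I_D = ½ k_n V_ov² = 0.5 × 2.05 × 1.8² = 3.32 mA, giving V_DS = V_DD − I_D R_D = 14.8 − 3.32 × 0.786 = 12.2 V.
V_DS = 12.2 V ≥ V_ov = 1.8 V, confirming saturation.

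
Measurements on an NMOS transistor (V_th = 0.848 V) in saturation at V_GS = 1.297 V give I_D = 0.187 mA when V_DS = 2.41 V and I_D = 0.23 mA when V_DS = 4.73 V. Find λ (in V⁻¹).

λ = 0.130 V⁻¹

With V_GS fixed, I_D ∝ (1 + λ V_DS) in saturation, so I_D2/I_D1 = (1 + λ V_DS2)/(1 + λ V_DS1).
0.23/0.187 = 1.23 = (1 + 4.73 λ)/(1 + 2.41 λ).
Solving: λ (I_D1 V_DS2 − I_D2 V_DS1) = I_D2 − I_D1, so λ = (0.23 − 0.187) / (0.187 × 4.73 − 0.23 × 2.41) = 0.043 / 0.33 = 0.13 V⁻¹.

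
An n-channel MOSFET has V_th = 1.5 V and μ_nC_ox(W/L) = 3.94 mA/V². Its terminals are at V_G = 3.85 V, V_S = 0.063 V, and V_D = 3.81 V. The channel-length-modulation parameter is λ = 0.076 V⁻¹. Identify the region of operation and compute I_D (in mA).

Saturation; I_D = 13.2 mA

V_GS = V_G − V_S = 3.85 − 0.063 = 3.79 V; V_DS = V_D − V_S = 3.81 − 0.063 = 3.75 V.
V_ov = V_GS − V_th = 3.79 − 1.5 = 2.29 V.
Since V_DS = 3.75 V ≥ V_ov = 2.29 V, the device is in saturation.
I_D = ½ k_n V_ov² (1 + λ V_DS) = 0.5 × 3.94 × 2.29² × (1 + 0.076 × 3.75) = 13.2 mA.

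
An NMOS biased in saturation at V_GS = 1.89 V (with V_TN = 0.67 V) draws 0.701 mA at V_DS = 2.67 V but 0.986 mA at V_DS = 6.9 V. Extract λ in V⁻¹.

With V_GS fixed, I_D ∝ (1 + λ V_DS) in saturation, so I_D2/I_D1 = (1 + λ V_DS2)/(1 + λ V_DS1).
0.986/0.701 = 1.407 = (1 + 6.9 λ)/(1 + 2.67 λ).
Solving: λ (I_D1 V_DS2 − I_D2 V_DS1) = I_D2 − I_D1, so λ = (0.986 − 0.701) / (0.701 × 6.9 − 0.986 × 2.67) = 0.285 / 2.2 = 0.129 V⁻¹.

λ = 0.129 V⁻¹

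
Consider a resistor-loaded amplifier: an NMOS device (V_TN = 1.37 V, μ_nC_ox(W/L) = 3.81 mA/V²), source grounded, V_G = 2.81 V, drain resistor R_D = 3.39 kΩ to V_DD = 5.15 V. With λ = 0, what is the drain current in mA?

V_GS = V_G = 2.81 V, so V_ov = 2.81 − 1.37 = 1.44 V.
Assume saturation: I_D = ½ k_n V_ov² = 0.5 × 3.81 × 1.44² = 3.95 mA, giving V_DS = V_DD − I_D R_D = 5.15 − 3.95 × 3.39 = -8.24 V.
But -8.24 V < V_ov = 1.44 V, so the device is actually in triode.
In triode I_D = k_n[V_ov V_DS − ½ V_DS²] and I_D = (V_DD − V_DS)/R_D. Equating: 6.46 V_DS² − 19.6 V_DS + 5.15 = 0, giving V_DS = 0.291 V (the root below V_ov).
I_D = (5.15 − 0.291) / 3.39 = 1.43 mA.

I_D = 1.43 mA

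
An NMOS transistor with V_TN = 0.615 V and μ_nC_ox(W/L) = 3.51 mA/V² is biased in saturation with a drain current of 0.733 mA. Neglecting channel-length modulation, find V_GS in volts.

In saturation I_D = ½ k_n (V_GS − V_TN)², so V_GS − V_TN = √(2 I_D / k_n) = √(2 × 0.733 / 3.51) = 0.646 V.
V_GS = 0.615 + 0.646 = 1.26 V.

V_GS = 1.26 V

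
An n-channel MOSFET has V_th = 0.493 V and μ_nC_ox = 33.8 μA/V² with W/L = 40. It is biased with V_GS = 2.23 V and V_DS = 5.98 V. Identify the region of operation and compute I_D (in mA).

Saturation; I_D = 2.04 mA

k_n = μ_nC_ox · (W/L) = 1.352 mA/V².
V_ov = V_GS − V_th = 2.23 − 0.493 = 1.74 V.
Since V_DS = 5.98 V ≥ V_ov = 1.74 V, the device is in saturation.
I_D = ½ k_n V_ov² = 0.5 × 1.352 × 1.74² = 2.04 mA.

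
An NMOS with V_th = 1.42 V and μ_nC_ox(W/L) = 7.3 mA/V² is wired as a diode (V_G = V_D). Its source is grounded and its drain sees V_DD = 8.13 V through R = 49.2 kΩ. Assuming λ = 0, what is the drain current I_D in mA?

With gate tied to drain, V_GS = V_DS ≥ V_GS − V_th, so the device is in saturation.
KCL at the drain: ½ k_n (V_GS − V_th)² = (V_DD − V_GS)/R.
Let x = V_GS − 1.42. Then 180 x² + x − 6.71 = 0, giving x = 0.191 V (positive root), so V_GS = 1.61 V.
I_D = (V_DD − V_GS)/R = (8.13 − 1.61) / 49.2 = 0.133 mA.

I_D = 0.133 mA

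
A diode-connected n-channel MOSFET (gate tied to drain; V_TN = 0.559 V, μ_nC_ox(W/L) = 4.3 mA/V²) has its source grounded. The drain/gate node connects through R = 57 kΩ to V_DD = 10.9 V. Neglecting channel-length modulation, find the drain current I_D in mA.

With gate tied to drain, V_GS = V_DS ≥ V_GS − V_TN, so the device is in saturation.
KCL at the drain: ½ k_n (V_GS − V_TN)² = (V_DD − V_GS)/R.
Let x = V_GS − 0.559. Then 123 x² + x − 10.34 = 0, giving x = 0.286 V (positive root), so V_GS = 0.845 V.
I_D = (V_DD − V_GS)/R = (10.9 − 0.845) / 57 = 0.176 mA.

I_D = 0.176 mA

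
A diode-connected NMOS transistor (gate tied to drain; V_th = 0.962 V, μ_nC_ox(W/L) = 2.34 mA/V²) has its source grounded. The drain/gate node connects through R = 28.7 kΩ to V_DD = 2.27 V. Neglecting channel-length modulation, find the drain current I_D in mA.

With gate tied to drain, V_GS = V_DS ≥ V_GS − V_th, so the device is in saturation.
KCL at the drain: ½ k_n (V_GS − V_th)² = (V_DD − V_GS)/R.
Let x = V_GS − 0.962. Then 33.6 x² + x − 1.308 = 0, giving x = 0.183 V (positive root), so V_GS = 1.15 V.
I_D = (V_DD − V_GS)/R = (2.27 − 1.15) / 28.7 = 0.0392 mA.

I_D = 0.0392 mA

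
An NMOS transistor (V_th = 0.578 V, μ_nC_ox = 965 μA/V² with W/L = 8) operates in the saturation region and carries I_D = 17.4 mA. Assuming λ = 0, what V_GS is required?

V_GS = 2.70 V

k_n = μ_nC_ox · (W/L) = 7.72 mA/V².
In saturation I_D = ½ k_n (V_GS − V_th)², so V_GS − V_th = √(2 I_D / k_n) = √(2 × 17.4 / 7.72) = 2.12 V.
V_GS = 0.578 + 2.12 = 2.7 V.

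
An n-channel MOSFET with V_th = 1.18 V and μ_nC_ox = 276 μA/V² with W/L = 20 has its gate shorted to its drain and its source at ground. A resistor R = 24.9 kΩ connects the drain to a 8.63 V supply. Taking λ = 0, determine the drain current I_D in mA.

With gate tied to drain, V_GS = V_DS ≥ V_GS − V_th, so the device is in saturation.
k_n = μ_nC_ox · (W/L) = 5.52 mA/V².
KCL at the drain: ½ k_n (V_GS − V_th)² = (V_DD − V_GS)/R.
Let x = V_GS − 1.18. Then 68.7 x² + x − 7.45 = 0, giving x = 0.322 V (positive root), so V_GS = 1.5 V.
I_D = (V_DD − V_GS)/R = (8.63 − 1.5) / 24.9 = 0.286 mA.

I_D = 0.286 mA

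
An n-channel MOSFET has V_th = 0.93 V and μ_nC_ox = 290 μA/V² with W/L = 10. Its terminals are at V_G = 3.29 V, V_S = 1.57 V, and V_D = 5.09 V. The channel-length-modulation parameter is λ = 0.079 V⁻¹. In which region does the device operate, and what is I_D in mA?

Saturation; I_D = 1.16 mA

V_GS = V_G − V_S = 3.29 − 1.57 = 1.72 V; V_DS = V_D − V_S = 5.09 − 1.57 = 3.52 V.
k_n = μ_nC_ox · (W/L) = 2.9 mA/V².
V_ov = V_GS − V_th = 1.72 − 0.93 = 0.79 V.
Since V_DS = 3.52 V ≥ V_ov = 0.79 V, the device is in saturation.
I_D = ½ k_n V_ov² (1 + λ V_DS) = 0.5 × 2.9 × 0.79² × (1 + 0.079 × 3.52) = 1.16 mA.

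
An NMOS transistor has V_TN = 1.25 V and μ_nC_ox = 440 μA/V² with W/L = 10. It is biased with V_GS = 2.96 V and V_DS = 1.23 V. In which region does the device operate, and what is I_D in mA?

k_n = μ_nC_ox · (W/L) = 4.4 mA/V².
V_ov = V_GS − V_TN = 2.96 − 1.25 = 1.71 V.
Since V_DS = 1.23 V < V_ov = 1.71 V, the device is in the triode region.
I_D = k_n [V_ov · V_DS − ½ V_DS²] = 4.4 × [1.71 × 1.23 − 0.5 × 1.23²] = 5.93 mA.

Triode; I_D = 5.93 mA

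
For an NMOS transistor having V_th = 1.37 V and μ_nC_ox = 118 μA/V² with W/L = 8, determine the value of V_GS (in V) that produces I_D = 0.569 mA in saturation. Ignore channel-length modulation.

V_GS = 2.47 V

k_n = μ_nC_ox · (W/L) = 0.944 mA/V².
In saturation I_D = ½ k_n (V_GS − V_th)², so V_GS − V_th = √(2 I_D / k_n) = √(2 × 0.569 / 0.944) = 1.1 V.
V_GS = 1.37 + 1.1 = 2.47 V.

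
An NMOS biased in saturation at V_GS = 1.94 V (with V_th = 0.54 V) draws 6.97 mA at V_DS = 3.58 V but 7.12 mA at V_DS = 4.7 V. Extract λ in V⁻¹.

λ = 0.0206 V⁻¹

With V_GS fixed, I_D ∝ (1 + λ V_DS) in saturation, so I_D2/I_D1 = (1 + λ V_DS2)/(1 + λ V_DS1).
7.12/6.97 = 1.022 = (1 + 4.7 λ)/(1 + 3.58 λ).
Solving: λ (I_D1 V_DS2 − I_D2 V_DS1) = I_D2 − I_D1, so λ = (7.12 − 6.97) / (6.97 × 4.7 − 7.12 × 3.58) = 0.15 / 7.27 = 0.0206 V⁻¹.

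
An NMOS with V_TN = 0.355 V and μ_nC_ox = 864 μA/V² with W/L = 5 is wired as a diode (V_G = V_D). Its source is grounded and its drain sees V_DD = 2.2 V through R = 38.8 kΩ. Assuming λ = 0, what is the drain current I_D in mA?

I_D = 0.0439 mA

With gate tied to drain, V_GS = V_DS ≥ V_GS − V_TN, so the device is in saturation.
k_n = μ_nC_ox · (W/L) = 4.32 mA/V².
KCL at the drain: ½ k_n (V_GS − V_TN)² = (V_DD − V_GS)/R.
Let x = V_GS − 0.355. Then 83.8 x² + x − 1.845 = 0, giving x = 0.143 V (positive root), so V_GS = 0.498 V.
I_D = (V_DD − V_GS)/R = (2.2 − 0.498) / 38.8 = 0.0439 mA.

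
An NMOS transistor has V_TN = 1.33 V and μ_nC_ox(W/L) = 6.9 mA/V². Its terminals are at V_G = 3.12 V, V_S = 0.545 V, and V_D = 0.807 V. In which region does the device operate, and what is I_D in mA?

V_GS = V_G − V_S = 3.12 − 0.545 = 2.58 V; V_DS = V_D − V_S = 0.807 − 0.545 = 0.262 V.
V_ov = V_GS − V_TN = 2.58 − 1.33 = 1.25 V.
Since V_DS = 0.262 V < V_ov = 1.25 V, the device is in the triode region.
I_D = k_n [V_ov · V_DS − ½ V_DS²] = 6.9 × [1.25 × 0.262 − 0.5 × 0.262²] = 2.01 mA.

Triode; I_D = 2.01 mA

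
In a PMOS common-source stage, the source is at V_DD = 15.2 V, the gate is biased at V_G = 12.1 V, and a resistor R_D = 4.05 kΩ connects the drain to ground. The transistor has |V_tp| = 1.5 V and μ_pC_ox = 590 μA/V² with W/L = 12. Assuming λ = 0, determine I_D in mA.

V_SG = V_DD − V_G = 15.2 − 12.1 = 3.1 V, so V_ov = 3.1 − 1.5 = 1.6 V.
k_p = μ_pC_ox · (W/L) = 7.08 mA/V².
Assume saturation: I_D = ½ k_p V_ov² = 0.5 × 7.08 × 1.6² = 9.06 mA, giving V_SD = V_DD − I_D R_D = 15.2 − 9.06 × 4.05 = -21.5 V.
But -21.5 V < V_ov = 1.6 V, so the device is actually in triode.
In triode I_D = k_p[V_ov V_SD − ½ V_SD²] and I_D = (V_DD − V_SD)/R_D. Equating: 14.3 V_SD² − 46.88 V_SD + 15.2 = 0, giving V_SD = 0.365 V (the root below V_ov).
I_D = (15.2 − 0.365) / 4.05 = 3.66 mA.

I_D = 3.66 mA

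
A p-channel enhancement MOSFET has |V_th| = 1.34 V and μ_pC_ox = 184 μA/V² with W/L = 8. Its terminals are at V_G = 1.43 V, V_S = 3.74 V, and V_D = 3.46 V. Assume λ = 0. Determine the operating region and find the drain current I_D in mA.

V_SG = V_S − V_G = 3.74 − 1.43 = 2.31 V; V_SD = V_S − V_D = 3.74 − 3.46 = 0.28 V.
k_p = μ_pC_ox · (W/L) = 1.472 mA/V².
V_ov = V_SG − |V_th| = 2.31 − 1.34 = 0.97 V.
Since V_SD = 0.28 V < V_ov = 0.97 V, the device is in the triode region.
I_D = k_p [V_ov · V_SD − ½ V_SD²] = 1.472 × [0.97 × 0.28 − 0.5 × 0.28²] = 0.342 mA.

Triode; I_D = 0.342 mA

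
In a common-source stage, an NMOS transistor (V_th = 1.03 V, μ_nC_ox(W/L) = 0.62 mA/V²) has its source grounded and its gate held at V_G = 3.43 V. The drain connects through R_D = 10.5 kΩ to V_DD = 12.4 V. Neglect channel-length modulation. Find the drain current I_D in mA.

I_D = 1.09 mA

V_GS = V_G = 3.43 V, so V_ov = 3.43 − 1.03 = 2.4 V.
Assume saturation: I_D = ½ k_n V_ov² = 0.5 × 0.62 × 2.4² = 1.79 mA, giving V_DS = V_DD − I_D R_D = 12.4 − 1.79 × 10.5 = -6.35 V.
But -6.35 V < V_ov = 2.4 V, so the device is actually in triode.
In triode I_D = k_n[V_ov V_DS − ½ V_DS²] and I_D = (V_DD − V_DS)/R_D. Equating: 3.25 V_DS² − 16.62 V_DS + 12.4 = 0, giving V_DS = 0.907 V (the root below V_ov).
I_D = (12.4 − 0.907) / 10.5 = 1.09 mA.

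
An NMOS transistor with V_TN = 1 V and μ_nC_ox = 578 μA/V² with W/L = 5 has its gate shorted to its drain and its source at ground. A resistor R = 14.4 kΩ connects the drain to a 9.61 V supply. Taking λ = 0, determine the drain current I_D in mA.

With gate tied to drain, V_GS = V_DS ≥ V_GS − V_TN, so the device is in saturation.
k_n = μ_nC_ox · (W/L) = 2.89 mA/V².
KCL at the drain: ½ k_n (V_GS − V_TN)² = (V_DD − V_GS)/R.
Let x = V_GS − 1. Then 20.8 x² + x − 8.61 = 0, giving x = 0.62 V (positive root), so V_GS = 1.62 V.
I_D = (V_DD − V_GS)/R = (9.61 − 1.62) / 14.4 = 0.555 mA.

I_D = 0.555 mA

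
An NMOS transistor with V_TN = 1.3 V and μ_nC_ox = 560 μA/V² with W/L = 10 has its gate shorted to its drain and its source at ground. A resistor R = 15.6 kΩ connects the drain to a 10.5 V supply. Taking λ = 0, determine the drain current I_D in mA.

With gate tied to drain, V_GS = V_DS ≥ V_GS − V_TN, so the device is in saturation.
k_n = μ_nC_ox · (W/L) = 5.6 mA/V².
KCL at the drain: ½ k_n (V_GS − V_TN)² = (V_DD − V_GS)/R.
Let x = V_GS − 1.3. Then 43.7 x² + x − 9.2 = 0, giving x = 0.448 V (positive root), so V_GS = 1.75 V.
I_D = (V_DD − V_GS)/R = (10.5 − 1.75) / 15.6 = 0.561 mA.

I_D = 0.561 mA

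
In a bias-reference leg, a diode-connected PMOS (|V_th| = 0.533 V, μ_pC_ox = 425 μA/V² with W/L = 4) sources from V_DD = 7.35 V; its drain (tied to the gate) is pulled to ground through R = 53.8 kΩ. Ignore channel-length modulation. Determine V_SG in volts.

With gate tied to drain, V_SG = V_SD ≥ V_SG − |V_th|, so the device is in saturation.
k_p = μ_pC_ox · (W/L) = 1.7 mA/V².
KCL at the drain: ½ k_p (V_SG − |V_th|)² = (V_DD − V_SG)/R.
Let x = V_SG − 0.533. Then 45.7 x² + x − 6.817 = 0, giving x = 0.375 V (positive root), so V_SG = 0.908 V.
I_D = (V_DD − V_SG)/R = (7.35 − 0.908) / 53.8 = 0.12 mA.

V_SG = 0.908 V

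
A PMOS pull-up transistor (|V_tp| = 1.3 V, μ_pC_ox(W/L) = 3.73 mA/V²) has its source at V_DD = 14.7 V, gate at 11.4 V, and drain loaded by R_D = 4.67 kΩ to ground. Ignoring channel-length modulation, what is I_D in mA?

I_D = 3.05 mA

V_SG = V_DD − V_G = 14.7 − 11.4 = 3.3 V, so V_ov = 3.3 − 1.3 = 2 V.
Assume saturation: I_D = ½ k_p V_ov² = 0.5 × 3.73 × 2² = 7.46 mA, giving V_SD = V_DD − I_D R_D = 14.7 − 7.46 × 4.67 = -20.1 V.
But -20.1 V < V_ov = 2 V, so the device is actually in triode.
In triode I_D = k_p[V_ov V_SD − ½ V_SD²] and I_D = (V_DD − V_SD)/R_D. Equating: 8.71 V_SD² − 35.84 V_SD + 14.7 = 0, giving V_SD = 0.462 V (the root below V_ov).
I_D = (14.7 − 0.462) / 4.67 = 3.05 mA.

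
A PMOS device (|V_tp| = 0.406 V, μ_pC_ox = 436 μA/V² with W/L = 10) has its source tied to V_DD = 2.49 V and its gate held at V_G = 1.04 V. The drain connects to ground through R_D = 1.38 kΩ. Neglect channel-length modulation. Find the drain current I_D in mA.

V_SG = V_DD − V_G = 2.49 − 1.04 = 1.45 V, so V_ov = 1.45 − 0.406 = 1.04 V.
k_p = μ_pC_ox · (W/L) = 4.36 mA/V².
Assume saturation: I_D = ½ k_p V_ov² = 0.5 × 4.36 × 1.04² = 2.38 mA, giving V_SD = V_DD − I_D R_D = 2.49 − 2.38 × 1.38 = -0.789 V.
But -0.789 V < V_ov = 1.04 V, so the device is actually in triode.
In triode I_D = k_p[V_ov V_SD − ½ V_SD²] and I_D = (V_DD − V_SD)/R_D. Equating: 3.01 V_SD² − 7.282 V_SD + 2.49 = 0, giving V_SD = 0.412 V (the root below V_ov).
I_D = (2.49 − 0.412) / 1.38 = 1.51 mA.

I_D = 1.51 mA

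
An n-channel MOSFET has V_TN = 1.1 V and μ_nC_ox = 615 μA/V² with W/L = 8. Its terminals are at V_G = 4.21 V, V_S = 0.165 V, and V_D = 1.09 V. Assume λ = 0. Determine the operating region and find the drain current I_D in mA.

Triode; I_D = 11.3 mA

V_GS = V_G − V_S = 4.21 − 0.165 = 4.04 V; V_DS = V_D − V_S = 1.09 − 0.165 = 0.925 V.
k_n = μ_nC_ox · (W/L) = 4.92 mA/V².
V_ov = V_GS − V_TN = 4.04 − 1.1 = 2.94 V.
Since V_DS = 0.925 V < V_ov = 2.94 V, the device is in the triode region.
I_D = k_n [V_ov · V_DS − ½ V_DS²] = 4.92 × [2.94 × 0.925 − 0.5 × 0.925²] = 11.3 mA.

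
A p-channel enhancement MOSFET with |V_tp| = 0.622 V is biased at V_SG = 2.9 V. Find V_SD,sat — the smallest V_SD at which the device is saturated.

The boundary between triode and saturation is V_SD = V_SG − |V_tp| = V_ov.
V_ov = 2.9 − 0.622 = 2.28 V.

V_SD,sat = 2.28 V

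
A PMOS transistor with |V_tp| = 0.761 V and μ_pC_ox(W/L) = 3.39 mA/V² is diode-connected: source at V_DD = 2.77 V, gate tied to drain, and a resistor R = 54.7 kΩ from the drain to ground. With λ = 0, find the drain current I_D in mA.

I_D = 0.0341 mA

With gate tied to drain, V_SG = V_SD ≥ V_SG − |V_tp|, so the device is in saturation.
KCL at the drain: ½ k_p (V_SG − |V_tp|)² = (V_DD − V_SG)/R.
Let x = V_SG − 0.761. Then 92.7 x² + x − 2.009 = 0, giving x = 0.142 V (positive root), so V_SG = 0.903 V.
I_D = (V_DD − V_SG)/R = (2.77 − 0.903) / 54.7 = 0.0341 mA.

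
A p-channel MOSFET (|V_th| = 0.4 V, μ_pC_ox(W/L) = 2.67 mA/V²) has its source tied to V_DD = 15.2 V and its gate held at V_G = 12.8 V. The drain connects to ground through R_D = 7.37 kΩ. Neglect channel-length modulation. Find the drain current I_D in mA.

V_SG = V_DD − V_G = 15.2 − 12.8 = 2.4 V, so V_ov = 2.4 − 0.4 = 2 V.
Assume saturation: I_D = ½ k_p V_ov² = 0.5 × 2.67 × 2² = 5.34 mA, giving V_SD = V_DD − I_D R_D = 15.2 − 5.34 × 7.37 = -24.2 V.
But -24.2 V < V_ov = 2 V, so the device is actually in triode.
In triode I_D = k_p[V_ov V_SD − ½ V_SD²] and I_D = (V_DD − V_SD)/R_D. Equating: 9.84 V_SD² − 40.36 V_SD + 15.2 = 0, giving V_SD = 0.42 V (the root below V_ov).
I_D = (15.2 − 0.42) / 7.37 = 2.01 mA.

I_D = 2.01 mA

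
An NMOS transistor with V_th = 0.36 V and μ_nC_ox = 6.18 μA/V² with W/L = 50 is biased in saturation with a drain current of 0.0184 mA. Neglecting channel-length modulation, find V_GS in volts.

V_GS = 0.705 V

k_n = μ_nC_ox · (W/L) = 0.309 mA/V².
In saturation I_D = ½ k_n (V_GS − V_th)², so V_GS − V_th = √(2 I_D / k_n) = √(2 × 0.0184 / 0.309) = 0.345 V.
V_GS = 0.36 + 0.345 = 0.705 V.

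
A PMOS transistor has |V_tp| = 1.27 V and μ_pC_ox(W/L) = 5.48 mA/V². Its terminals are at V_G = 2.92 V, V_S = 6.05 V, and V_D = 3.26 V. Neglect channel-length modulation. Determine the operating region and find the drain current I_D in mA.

Saturation; I_D = 9.48 mA

V_SG = V_S − V_G = 6.05 − 2.92 = 3.13 V; V_SD = V_S − V_D = 6.05 − 3.26 = 2.79 V.
V_ov = V_SG − |V_tp| = 3.13 − 1.27 = 1.86 V.
Since V_SD = 2.79 V ≥ V_ov = 1.86 V, the device is in saturation.
I_D = ½ k_p V_ov² = 0.5 × 5.48 × 1.86² = 9.48 mA.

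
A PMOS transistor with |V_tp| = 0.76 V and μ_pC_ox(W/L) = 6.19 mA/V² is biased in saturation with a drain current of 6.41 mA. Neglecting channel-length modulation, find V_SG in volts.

V_SG = 2.20 V

In saturation I_D = ½ k_p (V_SG − |V_tp|)², so V_SG − |V_tp| = √(2 I_D / k_p) = √(2 × 6.41 / 6.19) = 1.44 V.
V_SG = 0.76 + 1.44 = 2.2 V.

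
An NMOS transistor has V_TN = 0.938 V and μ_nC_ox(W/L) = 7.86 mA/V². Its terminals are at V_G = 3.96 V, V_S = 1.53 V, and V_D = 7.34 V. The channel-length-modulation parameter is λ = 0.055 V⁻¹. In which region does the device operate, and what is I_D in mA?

V_GS = V_G − V_S = 3.96 − 1.53 = 2.43 V; V_DS = V_D − V_S = 7.34 − 1.53 = 5.81 V.
V_ov = V_GS − V_TN = 2.43 − 0.938 = 1.49 V.
Since V_DS = 5.81 V ≥ V_ov = 1.49 V, the device is in saturation.
I_D = ½ k_n V_ov² (1 + λ V_DS) = 0.5 × 7.86 × 1.49² × (1 + 0.055 × 5.81) = 11.5 mA.

Saturation; I_D = 11.5 mA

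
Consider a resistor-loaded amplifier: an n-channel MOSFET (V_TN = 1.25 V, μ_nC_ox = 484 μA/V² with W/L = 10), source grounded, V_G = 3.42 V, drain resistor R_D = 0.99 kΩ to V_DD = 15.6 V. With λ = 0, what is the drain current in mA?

I_D = 11.4 mA

V_GS = V_G = 3.42 V, so V_ov = 3.42 − 1.25 = 2.17 V.
k_n = μ_nC_ox · (W/L) = 4.84 mA/V².
Assume saturation: I_D = ½ k_n V_ov² = 0.5 × 4.84 × 2.17² = 11.4 mA, giving V_DS = V_DD − I_D R_D = 15.6 − 11.4 × 0.99 = 4.32 V.
V_DS = 4.32 V ≥ V_ov = 2.17 V, confirming saturation.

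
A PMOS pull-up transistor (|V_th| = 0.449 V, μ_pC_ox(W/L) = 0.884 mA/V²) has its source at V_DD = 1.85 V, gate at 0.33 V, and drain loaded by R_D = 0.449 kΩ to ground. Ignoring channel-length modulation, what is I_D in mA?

V_SG = V_DD − V_G = 1.85 − 0.33 = 1.52 V, so V_ov = 1.52 − 0.449 = 1.07 V.
Assume saturation: I_D = ½ k_p V_ov² = 0.5 × 0.884 × 1.07² = 0.507 mA, giving V_SD = V_DD − I_D R_D = 1.85 − 0.507 × 0.449 = 1.62 V.
V_SD = 1.62 V ≥ V_ov = 1.07 V, confirming saturation.

I_D = 0.507 mA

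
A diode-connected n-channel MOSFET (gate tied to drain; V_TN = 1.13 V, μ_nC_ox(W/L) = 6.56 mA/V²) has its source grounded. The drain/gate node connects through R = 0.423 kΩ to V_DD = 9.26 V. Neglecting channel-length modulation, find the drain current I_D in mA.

With gate tied to drain, V_GS = V_DS ≥ V_GS − V_TN, so the device is in saturation.
KCL at the drain: ½ k_n (V_GS − V_TN)² = (V_DD − V_GS)/R.
Let x = V_GS − 1.13. Then 1.39 x² + x − 8.13 = 0, giving x = 2.09 V (positive root), so V_GS = 3.22 V.
I_D = (V_DD − V_GS)/R = (9.26 − 3.22) / 0.423 = 14.3 mA.

I_D = 14.3 mA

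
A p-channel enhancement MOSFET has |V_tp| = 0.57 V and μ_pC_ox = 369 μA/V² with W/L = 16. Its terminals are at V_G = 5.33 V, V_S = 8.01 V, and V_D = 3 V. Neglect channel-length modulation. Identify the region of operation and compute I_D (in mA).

V_SG = V_S − V_G = 8.01 − 5.33 = 2.68 V; V_SD = V_S − V_D = 8.01 − 3 = 5.01 V.
k_p = μ_pC_ox · (W/L) = 5.904 mA/V².
V_ov = V_SG − |V_tp| = 2.68 − 0.57 = 2.11 V.
Since V_SD = 5.01 V ≥ V_ov = 2.11 V, the device is in saturation.
I_D = ½ k_p V_ov² = 0.5 × 5.904 × 2.11² = 13.1 mA.

Saturation; I_D = 13.1 mA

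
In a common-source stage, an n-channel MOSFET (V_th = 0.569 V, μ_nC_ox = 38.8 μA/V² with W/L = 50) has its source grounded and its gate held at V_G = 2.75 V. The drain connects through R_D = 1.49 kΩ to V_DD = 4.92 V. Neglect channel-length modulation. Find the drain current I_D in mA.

V_GS = V_G = 2.75 V, so V_ov = 2.75 − 0.569 = 2.18 V.
k_n = μ_nC_ox · (W/L) = 1.94 mA/V².
Assume saturation: I_D = ½ k_n V_ov² = 0.5 × 1.94 × 2.18² = 4.61 mA, giving V_DS = V_DD − I_D R_D = 4.92 − 4.61 × 1.49 = -1.95 V.
But -1.95 V < V_ov = 2.18 V, so the device is actually in triode.
In triode I_D = k_n[V_ov V_DS − ½ V_DS²] and I_D = (V_DD − V_DS)/R_D. Equating: 1.45 V_DS² − 7.304 V_DS + 4.92 = 0, giving V_DS = 0.8 V (the root below V_ov).
I_D = (4.92 − 0.8) / 1.49 = 2.76 mA.

I_D = 2.76 mA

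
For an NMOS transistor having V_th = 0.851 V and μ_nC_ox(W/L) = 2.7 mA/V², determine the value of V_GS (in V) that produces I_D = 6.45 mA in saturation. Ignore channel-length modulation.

In saturation I_D = ½ k_n (V_GS − V_th)², so V_GS − V_th = √(2 I_D / k_n) = √(2 × 6.45 / 2.7) = 2.19 V.
V_GS = 0.851 + 2.19 = 3.04 V.

V_GS = 3.04 V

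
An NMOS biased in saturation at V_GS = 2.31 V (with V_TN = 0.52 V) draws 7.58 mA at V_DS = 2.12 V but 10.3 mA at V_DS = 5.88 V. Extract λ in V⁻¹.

λ = 0.120 V⁻¹

With V_GS fixed, I_D ∝ (1 + λ V_DS) in saturation, so I_D2/I_D1 = (1 + λ V_DS2)/(1 + λ V_DS1).
10.3/7.58 = 1.359 = (1 + 5.88 λ)/(1 + 2.12 λ).
Solving: λ (I_D1 V_DS2 − I_D2 V_DS1) = I_D2 − I_D1, so λ = (10.3 − 7.58) / (7.58 × 5.88 − 10.3 × 2.12) = 2.72 / 22.7 = 0.12 V⁻¹.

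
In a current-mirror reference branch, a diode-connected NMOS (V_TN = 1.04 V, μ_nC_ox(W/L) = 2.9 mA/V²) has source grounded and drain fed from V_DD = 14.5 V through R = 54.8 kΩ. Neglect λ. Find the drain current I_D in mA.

With gate tied to drain, V_GS = V_DS ≥ V_GS − V_TN, so the device is in saturation.
KCL at the drain: ½ k_n (V_GS − V_TN)² = (V_DD − V_GS)/R.
Let x = V_GS − 1.04. Then 79.5 x² + x − 13.46 = 0, giving x = 0.405 V (positive root), so V_GS = 1.45 V.
I_D = (V_DD − V_GS)/R = (14.5 − 1.45) / 54.8 = 0.238 mA.

I_D = 0.238 mA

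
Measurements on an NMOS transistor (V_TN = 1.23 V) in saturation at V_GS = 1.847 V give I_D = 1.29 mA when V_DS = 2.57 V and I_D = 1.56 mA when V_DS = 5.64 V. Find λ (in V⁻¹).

λ = 0.0827 V⁻¹

With V_GS fixed, I_D ∝ (1 + λ V_DS) in saturation, so I_D2/I_D1 = (1 + λ V_DS2)/(1 + λ V_DS1).
1.56/1.29 = 1.209 = (1 + 5.64 λ)/(1 + 2.57 λ).
Solving: λ (I_D1 V_DS2 − I_D2 V_DS1) = I_D2 − I_D1, so λ = (1.56 − 1.29) / (1.29 × 5.64 − 1.56 × 2.57) = 0.27 / 3.27 = 0.0827 V⁻¹.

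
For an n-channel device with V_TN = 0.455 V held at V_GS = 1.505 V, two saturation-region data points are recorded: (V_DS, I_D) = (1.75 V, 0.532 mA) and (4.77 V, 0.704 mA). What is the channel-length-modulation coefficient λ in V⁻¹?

λ = 0.132 V⁻¹

With V_GS fixed, I_D ∝ (1 + λ V_DS) in saturation, so I_D2/I_D1 = (1 + λ V_DS2)/(1 + λ V_DS1).
0.704/0.532 = 1.323 = (1 + 4.77 λ)/(1 + 1.75 λ).
Solving: λ (I_D1 V_DS2 − I_D2 V_DS1) = I_D2 − I_D1, so λ = (0.704 − 0.532) / (0.532 × 4.77 − 0.704 × 1.75) = 0.172 / 1.31 = 0.132 V⁻¹.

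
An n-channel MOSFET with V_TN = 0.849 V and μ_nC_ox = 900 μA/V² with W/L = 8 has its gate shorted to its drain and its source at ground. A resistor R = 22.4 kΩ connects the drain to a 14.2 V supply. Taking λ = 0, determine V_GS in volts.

V_GS = 1.25 V

With gate tied to drain, V_GS = V_DS ≥ V_GS − V_TN, so the device is in saturation.
k_n = μ_nC_ox · (W/L) = 7.2 mA/V².
KCL at the drain: ½ k_n (V_GS − V_TN)² = (V_DD − V_GS)/R.
Let x = V_GS − 0.849. Then 80.6 x² + x − 13.35 = 0, giving x = 0.401 V (positive root), so V_GS = 1.25 V.
I_D = (V_DD − V_GS)/R = (14.2 − 1.25) / 22.4 = 0.578 mA.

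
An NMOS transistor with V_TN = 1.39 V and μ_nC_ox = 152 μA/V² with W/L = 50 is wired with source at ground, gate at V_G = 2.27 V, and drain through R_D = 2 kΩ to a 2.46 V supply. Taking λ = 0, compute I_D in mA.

V_GS = V_G = 2.27 V, so V_ov = 2.27 − 1.39 = 0.88 V.
k_n = μ_nC_ox · (W/L) = 7.6 mA/V².
Assume saturation: I_D = ½ k_n V_ov² = 0.5 × 7.6 × 0.88² = 2.94 mA, giving V_DS = V_DD − I_D R_D = 2.46 − 2.94 × 2 = -3.43 V.
But -3.43 V < V_ov = 0.88 V, so the device is actually in triode.
In triode I_D = k_n[V_ov V_DS − ½ V_DS²] and I_D = (V_DD − V_DS)/R_D. Equating: 7.6 V_DS² − 14.38 V_DS + 2.46 = 0, giving V_DS = 0.19 V (the root below V_ov).
I_D = (2.46 − 0.19) / 2 = 1.13 mA.

I_D = 1.13 mA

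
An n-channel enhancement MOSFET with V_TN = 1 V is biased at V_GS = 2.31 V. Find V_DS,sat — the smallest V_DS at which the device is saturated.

V_DS,sat = 1.31 V

The boundary between triode and saturation is V_DS = V_GS − V_TN = V_ov.
V_ov = 2.31 − 1 = 1.31 V.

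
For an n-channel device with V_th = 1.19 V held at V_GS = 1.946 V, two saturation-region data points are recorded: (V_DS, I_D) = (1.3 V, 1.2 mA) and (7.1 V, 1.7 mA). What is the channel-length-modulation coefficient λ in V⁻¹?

With V_GS fixed, I_D ∝ (1 + λ V_DS) in saturation, so I_D2/I_D1 = (1 + λ V_DS2)/(1 + λ V_DS1).
1.7/1.2 = 1.417 = (1 + 7.1 λ)/(1 + 1.3 λ).
Solving: λ (I_D1 V_DS2 − I_D2 V_DS1) = I_D2 − I_D1, so λ = (1.7 − 1.2) / (1.2 × 7.1 − 1.7 × 1.3) = 0.5 / 6.31 = 0.0792 V⁻¹.

λ = 0.0792 V⁻¹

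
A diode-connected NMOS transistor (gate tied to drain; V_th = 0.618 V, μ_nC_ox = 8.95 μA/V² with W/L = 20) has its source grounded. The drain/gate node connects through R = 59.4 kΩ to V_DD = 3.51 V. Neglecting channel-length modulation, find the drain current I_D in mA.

I_D = 0.0378 mA

With gate tied to drain, V_GS = V_DS ≥ V_GS − V_th, so the device is in saturation.
k_n = μ_nC_ox · (W/L) = 0.179 mA/V².
KCL at the drain: ½ k_n (V_GS − V_th)² = (V_DD − V_GS)/R.
Let x = V_GS − 0.618. Then 5.32 x² + x − 2.892 = 0, giving x = 0.649 V (positive root), so V_GS = 1.27 V.
I_D = (V_DD − V_GS)/R = (3.51 − 1.27) / 59.4 = 0.0378 mA.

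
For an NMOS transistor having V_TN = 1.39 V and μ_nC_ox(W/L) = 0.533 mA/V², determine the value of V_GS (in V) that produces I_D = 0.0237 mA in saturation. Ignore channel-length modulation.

In saturation I_D = ½ k_n (V_GS − V_TN)², so V_GS − V_TN = √(2 I_D / k_n) = √(2 × 0.0237 / 0.533) = 0.298 V.
V_GS = 1.39 + 0.298 = 1.69 V.

V_GS = 1.69 V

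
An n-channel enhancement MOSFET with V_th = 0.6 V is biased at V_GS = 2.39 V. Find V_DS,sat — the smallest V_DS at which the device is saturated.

The boundary between triode and saturation is V_DS = V_GS − V_th = V_ov.
V_ov = 2.39 − 0.6 = 1.79 V.

V_DS,sat = 1.79 V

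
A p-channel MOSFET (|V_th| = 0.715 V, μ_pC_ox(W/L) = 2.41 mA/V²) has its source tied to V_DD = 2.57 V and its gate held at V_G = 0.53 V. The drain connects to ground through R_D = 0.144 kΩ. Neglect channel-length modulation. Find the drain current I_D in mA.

V_SG = V_DD − V_G = 2.57 − 0.53 = 2.04 V, so V_ov = 2.04 − 0.715 = 1.33 V.
Assume saturation: I_D = ½ k_p V_ov² = 0.5 × 2.41 × 1.33² = 2.12 mA, giving V_SD = V_DD − I_D R_D = 2.57 − 2.12 × 0.144 = 2.27 V.
V_SD = 2.27 V ≥ V_ov = 1.33 V, confirming saturation.

I_D = 2.12 mA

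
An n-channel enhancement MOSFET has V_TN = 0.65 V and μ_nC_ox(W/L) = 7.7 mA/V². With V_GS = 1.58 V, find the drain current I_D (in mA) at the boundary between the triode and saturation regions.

I_D = 3.33 mA

At the boundary V_DS = V_ov = V_GS − V_TN = 1.58 − 0.65 = 0.93 V.
I_D = ½ k_n V_ov² = 0.5 × 7.7 × 0.93² = 3.33 mA.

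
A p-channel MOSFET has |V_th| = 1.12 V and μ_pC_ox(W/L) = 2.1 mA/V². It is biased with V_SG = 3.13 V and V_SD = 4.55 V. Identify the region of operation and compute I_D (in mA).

Saturation; I_D = 4.24 mA

V_ov = V_SG − |V_th| = 3.13 − 1.12 = 2.01 V.
Since V_SD = 4.55 V ≥ V_ov = 2.01 V, the device is in saturation.
I_D = ½ k_p V_ov² = 0.5 × 2.1 × 2.01² = 4.24 mA.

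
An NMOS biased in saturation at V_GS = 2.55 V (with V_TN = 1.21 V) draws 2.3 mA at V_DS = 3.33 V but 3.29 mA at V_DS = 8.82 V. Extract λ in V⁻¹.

With V_GS fixed, I_D ∝ (1 + λ V_DS) in saturation, so I_D2/I_D1 = (1 + λ V_DS2)/(1 + λ V_DS1).
3.29/2.3 = 1.43 = (1 + 8.82 λ)/(1 + 3.33 λ).
Solving: λ (I_D1 V_DS2 − I_D2 V_DS1) = I_D2 − I_D1, so λ = (3.29 − 2.3) / (2.3 × 8.82 − 3.29 × 3.33) = 0.99 / 9.33 = 0.106 V⁻¹.

λ = 0.106 V⁻¹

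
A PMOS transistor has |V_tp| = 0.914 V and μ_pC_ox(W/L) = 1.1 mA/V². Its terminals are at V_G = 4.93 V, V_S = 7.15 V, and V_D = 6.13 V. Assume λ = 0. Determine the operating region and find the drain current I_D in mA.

Triode; I_D = 0.893 mA

V_SG = V_S − V_G = 7.15 − 4.93 = 2.22 V; V_SD = V_S − V_D = 7.15 − 6.13 = 1.02 V.
V_ov = V_SG − |V_tp| = 2.22 − 0.914 = 1.31 V.
Since V_SD = 1.02 V < V_ov = 1.31 V, the device is in the triode region.
I_D = k_p [V_ov · V_SD − ½ V_SD²] = 1.1 × [1.31 × 1.02 − 0.5 × 1.02²] = 0.893 mA.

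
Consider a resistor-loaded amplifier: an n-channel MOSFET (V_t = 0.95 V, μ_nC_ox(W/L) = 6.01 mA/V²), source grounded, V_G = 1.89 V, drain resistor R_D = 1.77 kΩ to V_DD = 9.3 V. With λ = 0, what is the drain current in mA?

I_D = 2.66 mA

V_GS = V_G = 1.89 V, so V_ov = 1.89 − 0.95 = 0.94 V.
Assume saturation: I_D = ½ k_n V_ov² = 0.5 × 6.01 × 0.94² = 2.66 mA, giving V_DS = V_DD − I_D R_D = 9.3 − 2.66 × 1.77 = 4.6 V.
V_DS = 4.6 V ≥ V_ov = 0.94 V, confirming saturation.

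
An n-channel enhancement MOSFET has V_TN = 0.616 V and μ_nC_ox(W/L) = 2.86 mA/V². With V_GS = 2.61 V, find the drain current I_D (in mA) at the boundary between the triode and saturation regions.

I_D = 5.69 mA

At the boundary V_DS = V_ov = V_GS − V_TN = 2.61 − 0.616 = 1.99 V.
I_D = ½ k_n V_ov² = 0.5 × 2.86 × 1.99² = 5.69 mA.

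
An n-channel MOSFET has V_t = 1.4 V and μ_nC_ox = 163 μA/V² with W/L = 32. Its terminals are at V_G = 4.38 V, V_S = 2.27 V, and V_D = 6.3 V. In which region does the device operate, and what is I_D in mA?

V_GS = V_G − V_S = 4.38 − 2.27 = 2.11 V; V_DS = V_D − V_S = 6.3 − 2.27 = 4.03 V.
k_n = μ_nC_ox · (W/L) = 5.216 mA/V².
V_ov = V_GS − V_t = 2.11 − 1.4 = 0.71 V.
Since V_DS = 4.03 V ≥ V_ov = 0.71 V, the device is in saturation.
I_D = ½ k_n V_ov² = 0.5 × 5.216 × 0.71² = 1.31 mA.

Saturation; I_D = 1.31 mA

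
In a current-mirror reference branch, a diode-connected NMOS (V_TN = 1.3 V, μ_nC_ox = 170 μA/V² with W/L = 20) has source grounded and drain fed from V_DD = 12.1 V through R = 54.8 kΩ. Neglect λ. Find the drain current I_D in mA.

I_D = 0.191 mA

With gate tied to drain, V_GS = V_DS ≥ V_GS − V_TN, so the device is in saturation.
k_n = μ_nC_ox · (W/L) = 3.4 mA/V².
KCL at the drain: ½ k_n (V_GS − V_TN)² = (V_DD − V_GS)/R.
Let x = V_GS − 1.3. Then 93.2 x² + x − 10.8 = 0, giving x = 0.335 V (positive root), so V_GS = 1.64 V.
I_D = (V_DD − V_GS)/R = (12.1 − 1.64) / 54.8 = 0.191 mA.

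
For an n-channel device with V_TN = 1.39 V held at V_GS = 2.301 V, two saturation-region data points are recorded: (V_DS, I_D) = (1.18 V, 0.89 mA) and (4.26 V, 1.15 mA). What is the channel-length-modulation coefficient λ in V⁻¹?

With V_GS fixed, I_D ∝ (1 + λ V_DS) in saturation, so I_D2/I_D1 = (1 + λ V_DS2)/(1 + λ V_DS1).
1.15/0.89 = 1.292 = (1 + 4.26 λ)/(1 + 1.18 λ).
Solving: λ (I_D1 V_DS2 − I_D2 V_DS1) = I_D2 − I_D1, so λ = (1.15 − 0.89) / (0.89 × 4.26 − 1.15 × 1.18) = 0.26 / 2.43 = 0.107 V⁻¹.

λ = 0.107 V⁻¹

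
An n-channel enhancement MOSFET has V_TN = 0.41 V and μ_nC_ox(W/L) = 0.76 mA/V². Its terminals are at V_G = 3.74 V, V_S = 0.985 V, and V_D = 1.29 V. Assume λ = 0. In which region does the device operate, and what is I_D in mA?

V_GS = V_G − V_S = 3.74 − 0.985 = 2.76 V; V_DS = V_D − V_S = 1.29 − 0.985 = 0.305 V.
V_ov = V_GS − V_TN = 2.76 − 0.41 = 2.35 V.
Since V_DS = 0.305 V < V_ov = 2.35 V, the device is in the triode region.
I_D = k_n [V_ov · V_DS − ½ V_DS²] = 0.76 × [2.35 × 0.305 − 0.5 × 0.305²] = 0.508 mA.

Triode; I_D = 0.508 mA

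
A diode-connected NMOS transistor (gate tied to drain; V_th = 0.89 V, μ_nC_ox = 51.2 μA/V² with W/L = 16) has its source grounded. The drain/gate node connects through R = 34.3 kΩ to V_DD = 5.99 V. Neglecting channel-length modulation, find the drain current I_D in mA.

I_D = 0.132 mA

With gate tied to drain, V_GS = V_DS ≥ V_GS − V_th, so the device is in saturation.
k_n = μ_nC_ox · (W/L) = 0.8192 mA/V².
KCL at the drain: ½ k_n (V_GS − V_th)² = (V_DD − V_GS)/R.
Let x = V_GS − 0.89. Then 14 x² + x − 5.1 = 0, giving x = 0.568 V (positive root), so V_GS = 1.46 V.
I_D = (V_DD − V_GS)/R = (5.99 − 1.46) / 34.3 = 0.132 mA.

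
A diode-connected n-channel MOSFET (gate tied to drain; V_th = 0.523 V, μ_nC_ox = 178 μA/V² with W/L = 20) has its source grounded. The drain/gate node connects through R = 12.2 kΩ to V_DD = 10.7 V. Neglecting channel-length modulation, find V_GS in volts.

V_GS = 1.18 V

With gate tied to drain, V_GS = V_DS ≥ V_GS − V_th, so the device is in saturation.
k_n = μ_nC_ox · (W/L) = 3.56 mA/V².
KCL at the drain: ½ k_n (V_GS − V_th)² = (V_DD − V_GS)/R.
Let x = V_GS − 0.523. Then 21.7 x² + x − 10.18 = 0, giving x = 0.662 V (positive root), so V_GS = 1.18 V.
I_D = (V_DD − V_GS)/R = (10.7 − 1.18) / 12.2 = 0.78 mA.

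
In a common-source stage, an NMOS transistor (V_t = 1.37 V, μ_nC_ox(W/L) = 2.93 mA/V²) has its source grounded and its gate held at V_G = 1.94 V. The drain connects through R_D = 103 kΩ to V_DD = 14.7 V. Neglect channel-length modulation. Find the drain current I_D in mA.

I_D = 0.142 mA

V_GS = V_G = 1.94 V, so V_ov = 1.94 − 1.37 = 0.57 V.
Assume saturation: I_D = ½ k_n V_ov² = 0.5 × 2.93 × 0.57² = 0.476 mA, giving V_DS = V_DD − I_D R_D = 14.7 − 0.476 × 103 = -34.3 V.
But -34.3 V < V_ov = 0.57 V, so the device is actually in triode.
In triode I_D = k_n[V_ov V_DS − ½ V_DS²] and I_D = (V_DD − V_DS)/R_D. Equating: 151 V_DS² − 173 V_DS + 14.7 = 0, giving V_DS = 0.0924 V (the root below V_ov).
I_D = (14.7 − 0.0924) / 103 = 0.142 mA.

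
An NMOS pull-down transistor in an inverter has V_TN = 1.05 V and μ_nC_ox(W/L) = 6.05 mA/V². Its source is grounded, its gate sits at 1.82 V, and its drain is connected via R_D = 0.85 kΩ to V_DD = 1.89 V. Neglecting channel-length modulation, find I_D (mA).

I_D = 1.61 mA

V_GS = V_G = 1.82 V, so V_ov = 1.82 − 1.05 = 0.77 V.
Assume saturation: I_D = ½ k_n V_ov² = 0.5 × 6.05 × 0.77² = 1.79 mA, giving V_DS = V_DD − I_D R_D = 1.89 − 1.79 × 0.85 = 0.366 V.
But 0.366 V < V_ov = 0.77 V, so the device is actually in triode.
In triode I_D = k_n[V_ov V_DS − ½ V_DS²] and I_D = (V_DD − V_DS)/R_D. Equating: 2.57 V_DS² − 4.96 V_DS + 1.89 = 0, giving V_DS = 0.523 V (the root below V_ov).
I_D = (1.89 − 0.523) / 0.85 = 1.61 mA.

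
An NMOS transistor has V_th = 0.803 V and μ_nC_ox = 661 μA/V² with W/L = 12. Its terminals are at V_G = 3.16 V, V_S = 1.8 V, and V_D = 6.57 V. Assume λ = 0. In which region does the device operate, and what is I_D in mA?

Saturation; I_D = 1.23 mA

V_GS = V_G − V_S = 3.16 − 1.8 = 1.36 V; V_DS = V_D − V_S = 6.57 − 1.8 = 4.77 V.
k_n = μ_nC_ox · (W/L) = 7.932 mA/V².
V_ov = V_GS − V_th = 1.36 − 0.803 = 0.557 V.
Since V_DS = 4.77 V ≥ V_ov = 0.557 V, the device is in saturation.
I_D = ½ k_n V_ov² = 0.5 × 7.932 × 0.557² = 1.23 mA.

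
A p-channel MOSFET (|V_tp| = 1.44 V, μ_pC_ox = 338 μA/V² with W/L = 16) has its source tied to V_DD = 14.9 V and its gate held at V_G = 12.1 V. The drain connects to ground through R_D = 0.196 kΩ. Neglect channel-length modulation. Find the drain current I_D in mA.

V_SG = V_DD − V_G = 14.9 − 12.1 = 2.8 V, so V_ov = 2.8 − 1.44 = 1.36 V.
k_p = μ_pC_ox · (W/L) = 5.408 mA/V².
Assume saturation: I_D = ½ k_p V_ov² = 0.5 × 5.408 × 1.36² = 5 mA, giving V_SD = V_DD − I_D R_D = 14.9 − 5 × 0.196 = 13.9 V.
V_SD = 13.9 V ≥ V_ov = 1.36 V, confirming saturation.

I_D = 5.00 mA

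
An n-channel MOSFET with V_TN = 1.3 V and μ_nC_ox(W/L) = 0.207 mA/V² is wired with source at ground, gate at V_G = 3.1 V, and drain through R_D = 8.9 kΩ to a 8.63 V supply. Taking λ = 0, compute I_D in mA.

I_D = 0.335 mA

V_GS = V_G = 3.1 V, so V_ov = 3.1 − 1.3 = 1.8 V.
Assume saturation: I_D = ½ k_n V_ov² = 0.5 × 0.207 × 1.8² = 0.335 mA, giving V_DS = V_DD − I_D R_D = 8.63 − 0.335 × 8.9 = 5.65 V.
V_DS = 5.65 V ≥ V_ov = 1.8 V, confirming saturation.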